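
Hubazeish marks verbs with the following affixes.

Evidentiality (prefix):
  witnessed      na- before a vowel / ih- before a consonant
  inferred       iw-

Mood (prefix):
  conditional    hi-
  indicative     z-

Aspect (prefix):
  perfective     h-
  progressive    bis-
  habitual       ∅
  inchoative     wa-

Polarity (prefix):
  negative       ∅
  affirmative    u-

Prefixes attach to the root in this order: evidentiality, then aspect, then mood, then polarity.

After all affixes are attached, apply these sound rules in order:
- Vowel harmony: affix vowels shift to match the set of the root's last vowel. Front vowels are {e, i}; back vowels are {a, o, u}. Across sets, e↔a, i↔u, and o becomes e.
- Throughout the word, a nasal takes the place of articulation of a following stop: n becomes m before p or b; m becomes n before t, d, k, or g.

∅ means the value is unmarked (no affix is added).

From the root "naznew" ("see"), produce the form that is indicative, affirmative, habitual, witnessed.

izihnaznew

Attach evidentiality witnessed ih- (before consonant 'n') → ihnaznew.
aspect = habitual: zero marking, form stays ihnaznew.
Attach mood indicative z- → zihnaznew.
Attach polarity affirmative u- → uzihnaznew.
Apply vowel harmony: uzihnaznew → izihnaznew.
Nasal assimilation: no change.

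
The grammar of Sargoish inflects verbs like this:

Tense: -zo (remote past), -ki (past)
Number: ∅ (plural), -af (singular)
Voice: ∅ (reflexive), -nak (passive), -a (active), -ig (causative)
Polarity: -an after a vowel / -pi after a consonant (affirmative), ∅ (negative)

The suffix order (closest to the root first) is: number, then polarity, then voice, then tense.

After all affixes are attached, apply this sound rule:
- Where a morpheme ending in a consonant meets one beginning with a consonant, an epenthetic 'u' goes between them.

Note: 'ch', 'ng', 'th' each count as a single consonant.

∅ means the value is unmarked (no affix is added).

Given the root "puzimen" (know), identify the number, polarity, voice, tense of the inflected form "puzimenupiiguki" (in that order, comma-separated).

plural, affirmative, causative, past

Segment: puzimen-pi-ig-ki.
number: ∅ → plural.
polarity: -an/pi → affirmative.
voice: -ig → causative.
tense: -ki → past.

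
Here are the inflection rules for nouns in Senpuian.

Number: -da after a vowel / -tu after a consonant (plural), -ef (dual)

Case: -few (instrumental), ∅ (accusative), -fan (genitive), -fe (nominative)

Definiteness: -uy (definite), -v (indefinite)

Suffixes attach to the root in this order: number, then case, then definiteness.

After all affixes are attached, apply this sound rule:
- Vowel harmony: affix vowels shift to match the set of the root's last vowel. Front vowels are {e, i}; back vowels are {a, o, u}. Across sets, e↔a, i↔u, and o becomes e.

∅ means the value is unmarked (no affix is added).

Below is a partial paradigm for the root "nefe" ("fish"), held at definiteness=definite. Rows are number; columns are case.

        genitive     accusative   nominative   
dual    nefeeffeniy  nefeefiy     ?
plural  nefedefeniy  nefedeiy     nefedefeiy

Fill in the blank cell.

Attach number dual -ef → nefeef.
Attach case nominative -fe → nefeeffe.
Attach definiteness definite -uy → nefeeffeuy.
Apply vowel harmony: nefeeffeuy → nefeeffeiy.

nefeeffeiy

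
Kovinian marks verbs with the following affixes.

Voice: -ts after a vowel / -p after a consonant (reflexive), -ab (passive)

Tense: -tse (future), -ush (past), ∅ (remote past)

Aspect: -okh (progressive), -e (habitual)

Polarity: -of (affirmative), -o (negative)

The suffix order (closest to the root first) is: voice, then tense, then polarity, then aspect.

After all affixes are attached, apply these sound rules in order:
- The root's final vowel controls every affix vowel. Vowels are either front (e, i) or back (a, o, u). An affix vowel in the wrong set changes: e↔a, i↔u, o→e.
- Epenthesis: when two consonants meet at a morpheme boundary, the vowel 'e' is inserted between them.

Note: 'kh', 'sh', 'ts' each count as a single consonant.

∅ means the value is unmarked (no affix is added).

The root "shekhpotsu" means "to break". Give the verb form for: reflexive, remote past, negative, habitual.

Attach voice reflexive -ts (after vowel 'u') → shekhpotsuts.
tense = remote past: zero marking, form stays shekhpotsuts.
Attach polarity negative -o → shekhpotsutso.
Attach aspect habitual -e → shekhpotsutsoe.
Apply vowel harmony: shekhpotsutsoe → shekhpotsutsoa.
Epenthesis: no change.

shekhpotsutsoa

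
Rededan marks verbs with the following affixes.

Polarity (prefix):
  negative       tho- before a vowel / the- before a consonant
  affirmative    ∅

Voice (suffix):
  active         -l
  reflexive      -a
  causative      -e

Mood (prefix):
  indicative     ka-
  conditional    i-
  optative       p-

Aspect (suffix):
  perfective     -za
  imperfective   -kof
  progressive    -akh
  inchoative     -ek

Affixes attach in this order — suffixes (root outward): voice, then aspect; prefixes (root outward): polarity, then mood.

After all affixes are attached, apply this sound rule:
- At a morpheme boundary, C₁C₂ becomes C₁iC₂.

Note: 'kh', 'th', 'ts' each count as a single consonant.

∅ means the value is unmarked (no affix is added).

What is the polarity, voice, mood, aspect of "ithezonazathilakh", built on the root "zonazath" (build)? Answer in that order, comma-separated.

negative, active, conditional, progressive

Segment: i-the-zonazath-l-akh.
polarity: tho/the- → negative.
voice: -l → active.
mood: i- → conditional.
aspect: -akh → progressive.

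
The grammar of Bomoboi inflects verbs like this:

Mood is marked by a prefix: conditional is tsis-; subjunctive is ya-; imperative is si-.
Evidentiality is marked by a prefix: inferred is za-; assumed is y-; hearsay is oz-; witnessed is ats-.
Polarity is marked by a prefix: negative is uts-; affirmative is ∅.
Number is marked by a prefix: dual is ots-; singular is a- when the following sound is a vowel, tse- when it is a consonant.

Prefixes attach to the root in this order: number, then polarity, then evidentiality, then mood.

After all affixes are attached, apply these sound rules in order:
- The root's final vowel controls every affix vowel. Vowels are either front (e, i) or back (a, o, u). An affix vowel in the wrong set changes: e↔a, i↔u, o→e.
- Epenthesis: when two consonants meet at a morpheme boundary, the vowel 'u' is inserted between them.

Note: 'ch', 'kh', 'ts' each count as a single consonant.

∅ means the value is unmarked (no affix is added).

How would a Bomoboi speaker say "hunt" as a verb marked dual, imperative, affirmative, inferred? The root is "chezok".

suzaotsuchezok

Attach number dual ots- → otschezok.
polarity = affirmative: zero marking, form stays otschezok.
Attach evidentiality inferred za- → zaotschezok.
Attach mood imperative si- → sizaotschezok.
Apply vowel harmony: sizaotschezok → suzaotschezok.
Apply epenthesis: suzaotschezok → suzaotsuchezok.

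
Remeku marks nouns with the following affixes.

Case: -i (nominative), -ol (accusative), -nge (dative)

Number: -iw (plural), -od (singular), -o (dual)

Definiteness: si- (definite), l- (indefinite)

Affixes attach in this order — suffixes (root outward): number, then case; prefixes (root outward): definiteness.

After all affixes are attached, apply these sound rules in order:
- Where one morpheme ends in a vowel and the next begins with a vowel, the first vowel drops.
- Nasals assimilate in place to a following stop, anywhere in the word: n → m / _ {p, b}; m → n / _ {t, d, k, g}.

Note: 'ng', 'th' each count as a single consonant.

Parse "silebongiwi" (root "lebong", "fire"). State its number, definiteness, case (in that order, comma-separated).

plural, definite, nominative

Segment: si-lebong-iw-i.
number: -iw → plural.
definiteness: si- → definite.
case: -i → nominative.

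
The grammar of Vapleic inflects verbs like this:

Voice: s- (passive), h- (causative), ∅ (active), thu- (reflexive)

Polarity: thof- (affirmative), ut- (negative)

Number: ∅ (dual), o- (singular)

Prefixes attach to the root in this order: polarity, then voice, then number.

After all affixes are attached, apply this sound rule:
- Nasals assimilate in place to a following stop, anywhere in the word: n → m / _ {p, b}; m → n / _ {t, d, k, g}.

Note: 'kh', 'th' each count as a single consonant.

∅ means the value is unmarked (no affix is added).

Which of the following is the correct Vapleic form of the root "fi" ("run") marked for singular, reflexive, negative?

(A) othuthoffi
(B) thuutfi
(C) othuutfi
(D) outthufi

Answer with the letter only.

C

Attach polarity negative ut- → utfi.
Attach voice reflexive thu- → thuutfi.
Attach number singular o- → othuutfi.
Nasal assimilation: no change.
So the correct form is othuutfi, option (C).
(B) thuutfi is wrong: it uses dual instead of singular for number.
(A) othuthoffi is wrong: it uses affirmative instead of negative for polarity.
(D) outthufi is wrong: it has the affixes in the wrong order.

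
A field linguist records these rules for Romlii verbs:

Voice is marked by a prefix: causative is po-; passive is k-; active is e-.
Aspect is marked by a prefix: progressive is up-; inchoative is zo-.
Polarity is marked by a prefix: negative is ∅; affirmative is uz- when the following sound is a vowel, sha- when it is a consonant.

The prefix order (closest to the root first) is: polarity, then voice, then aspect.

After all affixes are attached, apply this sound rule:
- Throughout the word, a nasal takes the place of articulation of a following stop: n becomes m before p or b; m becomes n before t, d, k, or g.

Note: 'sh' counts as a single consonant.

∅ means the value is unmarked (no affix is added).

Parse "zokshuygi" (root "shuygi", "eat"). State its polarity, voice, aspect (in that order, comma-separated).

Segment: zo-k-shuygi.
polarity: ∅ → negative.
voice: k- → passive.
aspect: zo- → inchoative.

negative, passive, inchoative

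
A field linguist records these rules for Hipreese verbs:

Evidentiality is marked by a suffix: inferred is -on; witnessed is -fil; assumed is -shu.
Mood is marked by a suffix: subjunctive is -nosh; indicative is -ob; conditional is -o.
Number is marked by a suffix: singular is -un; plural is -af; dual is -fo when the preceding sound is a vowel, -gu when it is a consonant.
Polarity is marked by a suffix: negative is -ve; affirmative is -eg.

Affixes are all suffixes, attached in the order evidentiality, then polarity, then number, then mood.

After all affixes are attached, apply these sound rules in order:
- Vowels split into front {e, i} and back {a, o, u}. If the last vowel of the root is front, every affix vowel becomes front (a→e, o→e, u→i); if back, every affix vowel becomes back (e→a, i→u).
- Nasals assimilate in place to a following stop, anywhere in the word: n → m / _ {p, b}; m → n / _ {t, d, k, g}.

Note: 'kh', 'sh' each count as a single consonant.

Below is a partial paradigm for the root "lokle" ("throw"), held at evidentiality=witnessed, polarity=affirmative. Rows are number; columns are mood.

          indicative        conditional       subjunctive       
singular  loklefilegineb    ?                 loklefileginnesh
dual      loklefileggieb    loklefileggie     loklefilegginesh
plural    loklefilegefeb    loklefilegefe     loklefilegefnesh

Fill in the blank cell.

loklefilegine

Attach evidentiality witnessed -fil → loklefil.
Attach polarity affirmative -eg → loklefileg.
Attach number singular -un → loklefilegun.
Attach mood conditional -o → loklefileguno.
Apply vowel harmony: loklefileguno → loklefilegine.
Nasal assimilation: no change.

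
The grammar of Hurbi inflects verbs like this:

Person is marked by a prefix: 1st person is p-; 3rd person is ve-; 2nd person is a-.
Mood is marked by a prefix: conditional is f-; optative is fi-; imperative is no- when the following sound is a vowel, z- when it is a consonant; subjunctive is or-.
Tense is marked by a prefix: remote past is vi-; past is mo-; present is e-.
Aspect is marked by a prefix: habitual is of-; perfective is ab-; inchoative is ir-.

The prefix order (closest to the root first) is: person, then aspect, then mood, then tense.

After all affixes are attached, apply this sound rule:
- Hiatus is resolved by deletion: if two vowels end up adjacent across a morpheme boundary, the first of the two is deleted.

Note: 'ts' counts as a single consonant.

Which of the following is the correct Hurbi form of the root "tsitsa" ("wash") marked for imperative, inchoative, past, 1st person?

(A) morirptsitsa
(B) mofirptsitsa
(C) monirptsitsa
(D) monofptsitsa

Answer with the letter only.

Attach person 1st person p- → ptsitsa.
Attach aspect inchoative ir- → irptsitsa.
Attach mood imperative no- (before vowel 'i') → noirptsitsa.
Attach tense past mo- → monoirptsitsa.
Apply vowel deletion: monoirptsitsa → monirptsitsa.
So the correct form is monirptsitsa, option (C).
(A) morirptsitsa is wrong: it uses subjunctive instead of imperative for mood.
(D) monofptsitsa is wrong: it uses habitual instead of inchoative for aspect.
(B) mofirptsitsa is wrong: it uses conditional instead of imperative for mood.

C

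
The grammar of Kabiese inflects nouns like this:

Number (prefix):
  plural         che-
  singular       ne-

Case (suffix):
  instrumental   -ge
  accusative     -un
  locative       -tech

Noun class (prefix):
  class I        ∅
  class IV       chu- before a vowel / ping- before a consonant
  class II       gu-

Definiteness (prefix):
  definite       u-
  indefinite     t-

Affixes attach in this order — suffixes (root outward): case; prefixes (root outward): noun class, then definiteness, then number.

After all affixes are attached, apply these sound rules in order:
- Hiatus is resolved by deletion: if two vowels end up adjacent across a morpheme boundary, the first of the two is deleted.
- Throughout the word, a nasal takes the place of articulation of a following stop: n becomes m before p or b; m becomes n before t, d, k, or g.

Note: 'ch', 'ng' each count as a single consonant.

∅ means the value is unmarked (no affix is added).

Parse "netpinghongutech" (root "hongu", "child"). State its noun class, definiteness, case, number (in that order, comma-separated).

Segment: ne-t-ping-hongu-tech.
noun class: chu/ping- → class IV.
definiteness: t- → indefinite.
case: -tech → locative.
number: ne- → singular.

class IV, indefinite, locative, singular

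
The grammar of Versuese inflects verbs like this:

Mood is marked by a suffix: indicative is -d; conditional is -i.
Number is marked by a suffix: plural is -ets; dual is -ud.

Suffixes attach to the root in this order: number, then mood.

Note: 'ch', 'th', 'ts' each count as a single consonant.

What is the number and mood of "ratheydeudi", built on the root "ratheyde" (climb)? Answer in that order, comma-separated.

dual, conditional

Segment: ratheyde-ud-i.
number: -ud → dual.
mood: -i → conditional.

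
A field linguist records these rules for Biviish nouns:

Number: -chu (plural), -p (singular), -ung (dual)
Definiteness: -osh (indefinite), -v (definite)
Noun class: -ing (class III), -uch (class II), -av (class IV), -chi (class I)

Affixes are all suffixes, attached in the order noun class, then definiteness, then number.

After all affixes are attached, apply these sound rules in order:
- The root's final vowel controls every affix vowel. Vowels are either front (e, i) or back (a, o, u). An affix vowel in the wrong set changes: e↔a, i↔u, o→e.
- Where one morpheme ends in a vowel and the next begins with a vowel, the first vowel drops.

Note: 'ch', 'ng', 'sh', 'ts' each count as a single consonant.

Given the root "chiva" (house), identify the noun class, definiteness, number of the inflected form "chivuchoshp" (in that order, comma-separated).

Segment: chiva-uch-osh-p.
noun class: -uch → class II.
definiteness: -osh → indefinite.
number: -p → singular.

class II, indefinite, singular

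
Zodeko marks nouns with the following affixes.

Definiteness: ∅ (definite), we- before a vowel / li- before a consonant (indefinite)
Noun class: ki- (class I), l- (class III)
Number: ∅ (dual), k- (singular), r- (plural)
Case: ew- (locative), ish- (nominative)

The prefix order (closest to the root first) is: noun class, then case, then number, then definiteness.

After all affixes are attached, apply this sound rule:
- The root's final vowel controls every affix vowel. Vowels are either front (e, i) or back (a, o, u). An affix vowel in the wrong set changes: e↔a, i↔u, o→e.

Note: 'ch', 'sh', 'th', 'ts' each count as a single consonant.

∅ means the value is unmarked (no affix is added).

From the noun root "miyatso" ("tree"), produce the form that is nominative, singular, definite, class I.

Attach noun class class I ki- → kimiyatso.
Attach case nominative ish- → ishkimiyatso.
Attach number singular k- → kishkimiyatso.
definiteness = definite: zero marking, form stays kishkimiyatso.
Apply vowel harmony: kishkimiyatso → kushkumiyatso.

kushkumiyatso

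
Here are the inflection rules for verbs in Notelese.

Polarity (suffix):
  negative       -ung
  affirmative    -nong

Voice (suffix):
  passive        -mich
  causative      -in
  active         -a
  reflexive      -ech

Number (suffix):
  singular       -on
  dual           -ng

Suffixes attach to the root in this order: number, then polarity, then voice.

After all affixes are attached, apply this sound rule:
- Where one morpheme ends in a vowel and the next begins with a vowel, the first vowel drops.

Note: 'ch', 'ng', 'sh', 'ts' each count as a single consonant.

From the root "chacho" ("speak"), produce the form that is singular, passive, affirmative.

chachonnongmich

Attach number singular -on → chachoon.
Attach polarity affirmative -nong → chachoonnong.
Attach voice passive -mich → chachoonnongmich.
Apply vowel deletion: chachoonnongmich → chachonnongmich.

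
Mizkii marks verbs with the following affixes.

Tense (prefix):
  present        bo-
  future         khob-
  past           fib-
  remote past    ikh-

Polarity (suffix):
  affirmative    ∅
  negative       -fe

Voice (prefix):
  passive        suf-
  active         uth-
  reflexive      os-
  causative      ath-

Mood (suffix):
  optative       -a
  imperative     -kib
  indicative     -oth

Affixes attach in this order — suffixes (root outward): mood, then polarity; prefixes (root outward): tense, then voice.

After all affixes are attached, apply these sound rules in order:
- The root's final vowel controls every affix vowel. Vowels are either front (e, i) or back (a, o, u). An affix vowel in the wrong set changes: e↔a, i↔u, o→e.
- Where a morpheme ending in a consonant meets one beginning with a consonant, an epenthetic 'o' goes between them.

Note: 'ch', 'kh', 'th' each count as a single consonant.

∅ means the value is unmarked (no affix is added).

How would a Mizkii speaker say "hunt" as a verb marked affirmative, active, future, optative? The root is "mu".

uthokhobomua

Attach mood optative -a → mua.
Attach tense future khob- → khobmua.
Attach voice active uth- → uthkhobmua.
polarity = affirmative: zero marking, form stays uthkhobmua.
Vowel harmony: no change.
Apply epenthesis: uthkhobmua → uthokhobomua.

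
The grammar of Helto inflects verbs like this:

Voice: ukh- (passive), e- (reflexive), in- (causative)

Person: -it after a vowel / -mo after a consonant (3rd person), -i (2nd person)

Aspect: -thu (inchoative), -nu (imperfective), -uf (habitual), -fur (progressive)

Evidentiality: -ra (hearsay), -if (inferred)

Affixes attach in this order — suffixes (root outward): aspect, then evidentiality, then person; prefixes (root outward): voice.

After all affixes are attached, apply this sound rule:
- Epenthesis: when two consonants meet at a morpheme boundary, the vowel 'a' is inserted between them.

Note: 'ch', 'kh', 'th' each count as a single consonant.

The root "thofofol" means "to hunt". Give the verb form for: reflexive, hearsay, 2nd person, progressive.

Attach aspect progressive -fur → thofofolfur.
Attach evidentiality hearsay -ra → thofofolfurra.
Attach person 2nd person -i → thofofolfurrai.
Attach voice reflexive e- → ethofofolfurrai.
Apply epenthesis: ethofofolfurrai → ethofofolafurarai.

ethofofolafurarai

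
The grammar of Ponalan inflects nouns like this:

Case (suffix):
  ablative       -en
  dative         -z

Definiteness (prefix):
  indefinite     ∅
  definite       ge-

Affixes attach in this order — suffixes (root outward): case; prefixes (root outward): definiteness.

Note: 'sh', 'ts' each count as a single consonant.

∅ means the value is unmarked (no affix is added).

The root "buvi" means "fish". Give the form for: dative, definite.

Attach definiteness definite ge- → gebuvi.
Attach case dative -z → gebuviz.

gebuviz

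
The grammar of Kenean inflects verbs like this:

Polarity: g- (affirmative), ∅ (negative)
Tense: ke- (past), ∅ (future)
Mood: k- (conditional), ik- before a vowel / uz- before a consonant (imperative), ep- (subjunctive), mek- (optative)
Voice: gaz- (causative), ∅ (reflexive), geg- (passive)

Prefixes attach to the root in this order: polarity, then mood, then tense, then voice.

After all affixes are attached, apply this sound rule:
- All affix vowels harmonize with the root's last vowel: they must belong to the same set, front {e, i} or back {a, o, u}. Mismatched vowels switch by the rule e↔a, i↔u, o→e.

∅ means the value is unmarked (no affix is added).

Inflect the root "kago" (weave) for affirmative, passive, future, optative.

gagmakgkago

Attach polarity affirmative g- → gkago.
Attach mood optative mek- → mekgkago.
tense = future: zero marking, form stays mekgkago.
Attach voice passive geg- → gegmekgkago.
Apply vowel harmony: gegmekgkago → gagmakgkago.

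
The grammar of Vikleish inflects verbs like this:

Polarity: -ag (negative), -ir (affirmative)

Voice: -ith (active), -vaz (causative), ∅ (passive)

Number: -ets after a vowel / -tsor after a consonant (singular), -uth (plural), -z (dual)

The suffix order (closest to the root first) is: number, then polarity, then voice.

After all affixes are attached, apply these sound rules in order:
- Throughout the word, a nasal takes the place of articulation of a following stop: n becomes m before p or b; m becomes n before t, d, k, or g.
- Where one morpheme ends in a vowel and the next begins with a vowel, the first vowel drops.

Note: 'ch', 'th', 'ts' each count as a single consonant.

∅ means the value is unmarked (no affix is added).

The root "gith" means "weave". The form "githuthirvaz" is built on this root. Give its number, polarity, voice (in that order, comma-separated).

plural, affirmative, causative

Segment: gith-uth-ir-vaz.
number: -uth → plural.
polarity: -ir → affirmative.
voice: -vaz → causative.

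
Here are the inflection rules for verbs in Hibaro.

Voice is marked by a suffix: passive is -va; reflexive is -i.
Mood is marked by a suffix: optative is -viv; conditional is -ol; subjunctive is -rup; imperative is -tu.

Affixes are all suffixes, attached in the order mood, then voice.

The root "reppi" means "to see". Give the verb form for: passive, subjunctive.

reppirupva

Attach mood subjunctive -rup → reppirup.
Attach voice passive -va → reppirupva.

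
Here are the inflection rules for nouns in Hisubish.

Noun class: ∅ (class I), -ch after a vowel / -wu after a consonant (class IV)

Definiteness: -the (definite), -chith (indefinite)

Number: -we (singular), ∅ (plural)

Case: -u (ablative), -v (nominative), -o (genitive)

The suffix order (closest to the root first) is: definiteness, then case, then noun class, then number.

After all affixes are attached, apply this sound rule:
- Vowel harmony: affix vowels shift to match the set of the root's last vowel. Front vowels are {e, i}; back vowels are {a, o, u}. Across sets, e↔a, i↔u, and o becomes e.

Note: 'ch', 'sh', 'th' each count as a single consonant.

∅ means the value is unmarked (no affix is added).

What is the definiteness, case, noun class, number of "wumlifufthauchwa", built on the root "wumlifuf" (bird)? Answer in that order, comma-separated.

definite, ablative, class IV, singular

Segment: wumlifuf-the-u-ch-we.
definiteness: -the → definite.
case: -u → ablative.
noun class: -ch/wu → class IV.
number: -we → singular.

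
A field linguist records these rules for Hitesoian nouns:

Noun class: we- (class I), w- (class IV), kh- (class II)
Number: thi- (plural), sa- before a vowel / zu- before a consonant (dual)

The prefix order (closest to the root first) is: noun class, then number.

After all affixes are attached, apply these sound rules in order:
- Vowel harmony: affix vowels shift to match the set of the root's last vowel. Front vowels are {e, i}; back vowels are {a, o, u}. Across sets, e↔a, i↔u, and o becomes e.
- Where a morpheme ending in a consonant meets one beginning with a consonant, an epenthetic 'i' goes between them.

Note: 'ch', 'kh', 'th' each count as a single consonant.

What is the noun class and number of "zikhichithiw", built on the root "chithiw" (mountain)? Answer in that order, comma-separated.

Segment: zu-kh-chithiw.
noun class: kh- → class II.
number: sa/zu- → dual.

class II, dual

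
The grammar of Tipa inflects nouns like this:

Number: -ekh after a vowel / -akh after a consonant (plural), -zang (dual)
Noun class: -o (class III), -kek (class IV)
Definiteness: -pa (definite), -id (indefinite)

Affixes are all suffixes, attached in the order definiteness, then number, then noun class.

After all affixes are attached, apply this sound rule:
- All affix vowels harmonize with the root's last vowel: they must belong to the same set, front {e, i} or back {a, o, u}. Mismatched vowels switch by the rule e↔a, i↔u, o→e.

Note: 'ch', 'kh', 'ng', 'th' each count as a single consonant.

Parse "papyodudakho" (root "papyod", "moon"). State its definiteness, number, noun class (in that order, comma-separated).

indefinite, plural, class III

Segment: papyod-id-akh-o.
definiteness: -id → indefinite.
number: -ekh/akh → plural.
noun class: -o → class III.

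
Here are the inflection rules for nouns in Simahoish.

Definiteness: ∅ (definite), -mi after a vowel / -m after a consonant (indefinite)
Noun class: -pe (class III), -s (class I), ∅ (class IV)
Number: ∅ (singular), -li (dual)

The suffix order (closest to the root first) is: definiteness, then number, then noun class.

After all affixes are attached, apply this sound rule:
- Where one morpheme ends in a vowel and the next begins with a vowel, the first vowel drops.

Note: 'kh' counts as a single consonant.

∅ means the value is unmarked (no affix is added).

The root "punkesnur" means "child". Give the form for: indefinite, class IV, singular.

punkesnurm

Attach definiteness indefinite -m (after consonant 'r') → punkesnurm.
number = singular: zero marking, form stays punkesnurm.
noun class = class IV: zero marking, form stays punkesnurm.
Vowel deletion: no change.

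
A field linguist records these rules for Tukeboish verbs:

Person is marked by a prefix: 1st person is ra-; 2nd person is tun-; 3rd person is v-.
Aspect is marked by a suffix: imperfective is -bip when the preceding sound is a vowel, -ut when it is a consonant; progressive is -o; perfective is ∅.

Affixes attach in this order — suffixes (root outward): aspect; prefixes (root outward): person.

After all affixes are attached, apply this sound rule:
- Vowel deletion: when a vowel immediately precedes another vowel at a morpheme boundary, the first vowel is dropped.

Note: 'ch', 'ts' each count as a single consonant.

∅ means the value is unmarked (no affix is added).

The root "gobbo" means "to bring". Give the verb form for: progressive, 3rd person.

vgobbo

Attach aspect progressive -o → gobboo.
Attach person 3rd person v- → vgobboo.
Apply vowel deletion: vgobboo → vgobbo.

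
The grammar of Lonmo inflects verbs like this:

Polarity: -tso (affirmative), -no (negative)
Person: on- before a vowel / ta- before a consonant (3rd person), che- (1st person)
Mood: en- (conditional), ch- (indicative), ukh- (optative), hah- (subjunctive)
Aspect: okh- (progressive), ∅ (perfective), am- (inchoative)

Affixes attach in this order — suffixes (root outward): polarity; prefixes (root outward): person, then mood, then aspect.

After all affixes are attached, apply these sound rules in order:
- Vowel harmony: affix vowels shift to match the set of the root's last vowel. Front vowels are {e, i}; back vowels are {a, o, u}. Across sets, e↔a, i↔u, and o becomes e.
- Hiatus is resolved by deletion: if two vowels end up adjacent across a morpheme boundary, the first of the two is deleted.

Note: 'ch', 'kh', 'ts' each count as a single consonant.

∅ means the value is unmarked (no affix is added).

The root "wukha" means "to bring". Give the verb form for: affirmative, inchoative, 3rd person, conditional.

amantawukhatso

Attach person 3rd person ta- (before consonant 'w') → tawukha.
Attach polarity affirmative -tso → tawukhatso.
Attach mood conditional en- → entawukhatso.
Attach aspect inchoative am- → amentawukhatso.
Apply vowel harmony: amentawukhatso → amantawukhatso.
Vowel deletion: no change.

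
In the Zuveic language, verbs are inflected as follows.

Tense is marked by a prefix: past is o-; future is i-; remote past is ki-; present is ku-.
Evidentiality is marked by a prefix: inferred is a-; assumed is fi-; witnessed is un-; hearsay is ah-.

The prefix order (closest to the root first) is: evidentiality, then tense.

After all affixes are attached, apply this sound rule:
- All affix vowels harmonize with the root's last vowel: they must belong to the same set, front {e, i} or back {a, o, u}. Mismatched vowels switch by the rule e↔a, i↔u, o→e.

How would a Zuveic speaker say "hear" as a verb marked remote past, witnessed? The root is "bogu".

Attach evidentiality witnessed un- → unbogu.
Attach tense remote past ki- → kiunbogu.
Apply vowel harmony: kiunbogu → kuunbogu.

kuunbogu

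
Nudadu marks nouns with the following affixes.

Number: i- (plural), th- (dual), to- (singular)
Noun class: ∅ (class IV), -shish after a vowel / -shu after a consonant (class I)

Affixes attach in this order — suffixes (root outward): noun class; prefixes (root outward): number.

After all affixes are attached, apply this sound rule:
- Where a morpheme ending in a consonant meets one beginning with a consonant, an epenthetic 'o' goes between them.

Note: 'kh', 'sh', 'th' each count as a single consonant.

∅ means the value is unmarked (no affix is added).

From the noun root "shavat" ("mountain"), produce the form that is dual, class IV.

thoshavat

Attach number dual th- → thshavat.
noun class = class IV: zero marking, form stays thshavat.
Apply epenthesis: thshavat → thoshavat.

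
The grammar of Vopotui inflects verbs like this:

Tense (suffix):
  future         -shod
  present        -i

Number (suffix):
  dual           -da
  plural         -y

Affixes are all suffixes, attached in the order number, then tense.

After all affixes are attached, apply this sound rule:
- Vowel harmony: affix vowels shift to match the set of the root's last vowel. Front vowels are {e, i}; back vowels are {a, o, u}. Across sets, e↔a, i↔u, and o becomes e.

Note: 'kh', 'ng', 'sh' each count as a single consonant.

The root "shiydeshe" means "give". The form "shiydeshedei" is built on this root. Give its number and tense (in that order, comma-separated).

Segment: shiydeshe-da-i.
number: -da → dual.
tense: -i → present.

dual, present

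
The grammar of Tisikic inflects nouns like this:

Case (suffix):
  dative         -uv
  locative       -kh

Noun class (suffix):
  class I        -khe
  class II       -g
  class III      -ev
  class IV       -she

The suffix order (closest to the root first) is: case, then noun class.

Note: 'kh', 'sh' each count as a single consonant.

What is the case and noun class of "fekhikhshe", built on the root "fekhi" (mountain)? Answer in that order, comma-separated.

locative, class IV

Segment: fekhi-kh-she.
case: -kh → locative.
noun class: -she → class IV.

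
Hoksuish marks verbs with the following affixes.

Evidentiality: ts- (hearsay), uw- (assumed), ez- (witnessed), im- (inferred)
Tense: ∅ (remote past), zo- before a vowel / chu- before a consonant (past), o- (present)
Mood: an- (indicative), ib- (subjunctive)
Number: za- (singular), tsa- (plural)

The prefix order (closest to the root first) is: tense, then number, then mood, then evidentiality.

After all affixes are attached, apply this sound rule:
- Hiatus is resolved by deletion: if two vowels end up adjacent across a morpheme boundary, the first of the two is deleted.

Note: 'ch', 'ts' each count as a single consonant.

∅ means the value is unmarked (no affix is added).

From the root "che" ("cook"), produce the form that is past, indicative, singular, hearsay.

Attach tense past chu- (before consonant 'ch') → chuche.
Attach number singular za- → zachuche.
Attach mood indicative an- → anzachuche.
Attach evidentiality hearsay ts- → tsanzachuche.
Vowel deletion: no change.

tsanzachuche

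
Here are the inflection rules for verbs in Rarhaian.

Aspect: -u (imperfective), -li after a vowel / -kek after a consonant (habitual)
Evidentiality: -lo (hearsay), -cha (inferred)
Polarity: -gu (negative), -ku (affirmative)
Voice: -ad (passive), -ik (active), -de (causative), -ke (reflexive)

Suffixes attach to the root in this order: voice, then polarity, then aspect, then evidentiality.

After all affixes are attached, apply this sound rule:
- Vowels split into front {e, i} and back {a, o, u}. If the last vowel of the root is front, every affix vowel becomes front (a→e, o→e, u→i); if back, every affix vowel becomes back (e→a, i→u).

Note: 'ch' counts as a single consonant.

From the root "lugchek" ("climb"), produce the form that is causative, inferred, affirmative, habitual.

lugchekdekiliche

Attach voice causative -de → lugchekde.
Attach polarity affirmative -ku → lugchekdeku.
Attach aspect habitual -li (after vowel 'u') → lugchekdekuli.
Attach evidentiality inferred -cha → lugchekdekulicha.
Apply vowel harmony: lugchekdekulicha → lugchekdekiliche.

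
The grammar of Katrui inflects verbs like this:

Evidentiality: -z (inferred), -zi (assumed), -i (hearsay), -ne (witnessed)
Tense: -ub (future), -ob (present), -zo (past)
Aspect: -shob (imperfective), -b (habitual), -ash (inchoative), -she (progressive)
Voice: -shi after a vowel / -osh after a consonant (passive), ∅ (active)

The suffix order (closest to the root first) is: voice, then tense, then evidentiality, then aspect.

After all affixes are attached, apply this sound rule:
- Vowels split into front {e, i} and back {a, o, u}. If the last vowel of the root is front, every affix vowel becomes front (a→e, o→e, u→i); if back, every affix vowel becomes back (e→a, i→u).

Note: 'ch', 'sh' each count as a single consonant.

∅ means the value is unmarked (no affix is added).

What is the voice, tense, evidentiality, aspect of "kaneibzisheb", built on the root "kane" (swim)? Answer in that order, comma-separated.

Segment: kane-ub-zi-shob.
voice: ∅ → active.
tense: -ub → future.
evidentiality: -zi → assumed.
aspect: -shob → imperfective.

active, future, assumed, imperfective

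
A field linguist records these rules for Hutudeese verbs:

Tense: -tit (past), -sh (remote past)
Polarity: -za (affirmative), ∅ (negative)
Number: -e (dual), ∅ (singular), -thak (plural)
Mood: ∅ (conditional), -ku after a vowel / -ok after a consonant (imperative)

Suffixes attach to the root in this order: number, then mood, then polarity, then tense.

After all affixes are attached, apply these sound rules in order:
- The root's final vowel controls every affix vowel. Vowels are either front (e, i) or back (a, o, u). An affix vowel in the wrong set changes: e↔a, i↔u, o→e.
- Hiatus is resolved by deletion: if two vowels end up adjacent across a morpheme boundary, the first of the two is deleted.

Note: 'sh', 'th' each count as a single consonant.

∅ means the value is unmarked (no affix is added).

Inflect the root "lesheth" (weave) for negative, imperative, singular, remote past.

number = singular: zero marking, form stays lesheth.
Attach mood imperative -ok (after consonant 'th') → leshethok.
polarity = negative: zero marking, form stays leshethok.
Attach tense remote past -sh → leshethoksh.
Apply vowel harmony: leshethoksh → leshetheksh.
Vowel deletion: no change.

leshetheksh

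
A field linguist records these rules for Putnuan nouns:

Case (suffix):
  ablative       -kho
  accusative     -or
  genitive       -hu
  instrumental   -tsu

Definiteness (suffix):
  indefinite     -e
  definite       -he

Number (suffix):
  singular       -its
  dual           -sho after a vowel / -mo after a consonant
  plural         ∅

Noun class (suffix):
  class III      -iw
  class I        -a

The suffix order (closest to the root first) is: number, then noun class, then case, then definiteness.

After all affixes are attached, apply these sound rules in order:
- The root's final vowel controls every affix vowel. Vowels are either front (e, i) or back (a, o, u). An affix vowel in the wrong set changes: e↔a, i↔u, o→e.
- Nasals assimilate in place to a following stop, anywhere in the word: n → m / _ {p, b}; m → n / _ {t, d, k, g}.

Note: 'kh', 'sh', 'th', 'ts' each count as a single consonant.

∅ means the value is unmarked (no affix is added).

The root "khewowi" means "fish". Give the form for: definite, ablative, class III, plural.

number = plural: zero marking, form stays khewowi.
Attach noun class class III -iw → khewowiiw.
Attach case ablative -kho → khewowiiwkho.
Attach definiteness definite -he → khewowiiwkhohe.
Apply vowel harmony: khewowiiwkhohe → khewowiiwkhehe.
Nasal assimilation: no change.

khewowiiwkhehe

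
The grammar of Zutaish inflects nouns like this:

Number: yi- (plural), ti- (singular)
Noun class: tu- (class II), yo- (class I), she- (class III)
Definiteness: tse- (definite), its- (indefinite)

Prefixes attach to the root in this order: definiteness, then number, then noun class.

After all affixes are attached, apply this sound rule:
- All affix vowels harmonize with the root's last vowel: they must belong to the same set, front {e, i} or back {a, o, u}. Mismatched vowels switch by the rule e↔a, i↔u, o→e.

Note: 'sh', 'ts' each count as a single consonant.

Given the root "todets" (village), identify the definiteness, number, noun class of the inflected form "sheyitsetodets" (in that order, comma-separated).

definite, plural, class III

Segment: she-yi-tse-todets.
definiteness: tse- → definite.
number: yi- → plural.
noun class: she- → class III.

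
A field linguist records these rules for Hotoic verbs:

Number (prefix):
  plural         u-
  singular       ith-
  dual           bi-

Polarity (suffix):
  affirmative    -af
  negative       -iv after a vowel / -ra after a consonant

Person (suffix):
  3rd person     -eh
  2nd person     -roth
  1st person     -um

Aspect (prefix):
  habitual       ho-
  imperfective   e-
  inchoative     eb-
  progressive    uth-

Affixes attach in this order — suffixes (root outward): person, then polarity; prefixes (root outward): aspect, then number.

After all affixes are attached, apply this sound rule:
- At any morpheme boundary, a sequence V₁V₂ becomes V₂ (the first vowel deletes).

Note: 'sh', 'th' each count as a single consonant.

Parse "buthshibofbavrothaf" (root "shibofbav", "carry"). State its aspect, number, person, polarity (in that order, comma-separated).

progressive, dual, 2nd person, affirmative

Segment: bi-uth-shibofbav-roth-af.
aspect: uth- → progressive.
number: bi- → dual.
person: -roth → 2nd person.
polarity: -af → affirmative.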